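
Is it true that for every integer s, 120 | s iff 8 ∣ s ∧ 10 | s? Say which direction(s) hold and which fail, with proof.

(⟸) This fails: take s = 40. Both 8 ∣ 40 and 10 ∣ 40, yet 40 is not a multiple of 120 (since 40 = 0·120 + 40), so 120 ∤ 40.

(⟹) If 120 ∣ s, write s = 120q. Since 120 = 15·8, s = 8·(15q), so 8 ∣ s; and since 120 = 12·10, s = 10·(12q), so 10 ∣ s.

The forward direction holds; the converse fails.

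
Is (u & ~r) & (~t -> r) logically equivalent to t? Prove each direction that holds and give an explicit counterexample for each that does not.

The forward direction holds; the converse fails.

(⇐) This fails. Under t = T, u = F, r = F, the left side is false but the right side is true.

(⇒) Assume the antecedent. If t is true, t reduces to true regardless of the other variables. If t is false, the antecedent cannot hold. Either way t holds.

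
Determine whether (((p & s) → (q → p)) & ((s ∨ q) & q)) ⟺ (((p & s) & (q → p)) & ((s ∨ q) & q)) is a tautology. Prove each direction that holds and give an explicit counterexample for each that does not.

Forward direction. This fails. Under q = T, s = F, p = F, the left side is true but the right side is false.

Converse. Assume the antecedent. If q is true, the consequent reduces to true regardless of the other variables. If q is false, the antecedent cannot hold. Either way the consequent holds.

The forward direction fails; the converse holds.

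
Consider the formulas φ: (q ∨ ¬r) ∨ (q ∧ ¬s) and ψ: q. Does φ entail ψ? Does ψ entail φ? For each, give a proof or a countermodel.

(⇒) fails; (⇐) holds.

Forward direction. This fails. Under r = F, s = F, q = F, the left side is true but the right side is false.

Converse. Assume the antecedent. If r is true, the antecedent forces (r = T, s = F, q = T) or (r = T, s = T, q = T), and (q ∨ ¬r) ∨ (q ∧ ¬s) holds there. If r is false, (q ∨ ¬r) ∨ (q ∧ ¬s) reduces to true regardless of the other variables. Either way (q ∨ ¬r) ∨ (q ∧ ¬s) holds.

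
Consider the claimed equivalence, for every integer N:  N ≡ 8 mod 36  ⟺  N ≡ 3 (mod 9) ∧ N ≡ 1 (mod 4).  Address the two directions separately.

(⇒) fails and (⇐) fails.

(→) This fails: N = 8 gives 8 ≡ 8 (mod 36) but 8 ≡ 8 (mod 9), so the conjunction on the right does not hold.

(←) This fails: N = 21 satisfies both congruences on the right (21 ≡ 3 mod 9 and 21 ≡ 1 mod 4) yet 21 ≡ 21 (mod 36), not 8.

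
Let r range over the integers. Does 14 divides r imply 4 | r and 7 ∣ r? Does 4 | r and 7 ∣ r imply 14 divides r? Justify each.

The forward direction fails; the converse holds.

(←) Suppose 4 ∣ r and 7 ∣ r. Any common multiple of 4 and 7 is a multiple of their lcm; here gcd(4, 7) = 1, so lcm(4, 7) = 4·7 = 28, so 28 ∣ r. Since 14 ∣ 28, it follows that 14 ∣ r.

(→) This fails: take r = 14. Certainly 14 ∣ 14, but 4 ∤ 14.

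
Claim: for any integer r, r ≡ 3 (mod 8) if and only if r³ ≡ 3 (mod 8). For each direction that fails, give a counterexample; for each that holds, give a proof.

(⟹) Suppose r ≡ 3 (mod 8). Write r = 8j + 3. Then (8j + 3)³ = 512j³ + 576j² + 216j + 27 = 8(64j³ + 72j² + 27j + 3) + 3, so r³ ≡ 3 (mod 8).

(⟸) Conversely, suppose r³ ≡ 3 (mod 8). The only residue r in {0, …, 7} with r³ ≡ 3 (mod 8) is r = 3, so r ≡ 3 (mod 8).

Both directions hold; the statement is true.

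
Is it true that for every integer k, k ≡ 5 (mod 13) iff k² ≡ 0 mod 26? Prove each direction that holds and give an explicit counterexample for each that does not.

[⇒] This fails: take k = 5. Then 5 ≡ 5 (mod 13), but 5² = 25 ≡ 25 (mod 26), not 0.

[⇐] This fails: take k = 0. Then 0² = 0 ≡ 0 (mod 26), yet 0 ≡ 0 (mod 13), not 5.

(⇒) fails and (⇐) fails.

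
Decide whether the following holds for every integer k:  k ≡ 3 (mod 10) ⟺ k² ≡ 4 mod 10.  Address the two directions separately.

Neither implication holds.

(→) This fails: take k = 3. Then 3 ≡ 3 (mod 10), but 3² = 9 ≡ 9 (mod 10), not 4.

(←) This fails: take k = 2. Then 2² = 4 ≡ 4 (mod 10), yet 2 ≡ 2 (mod 10), not 3.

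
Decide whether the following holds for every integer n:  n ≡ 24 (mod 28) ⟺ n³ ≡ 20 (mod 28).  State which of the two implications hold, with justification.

Not equivalent: only (⇒) holds.

Forward direction. Suppose n ≡ 24 (mod 28). Write n = 28j + 24. Then (28j + 24)³ = 21952j³ + 56448j² + 48384j + 13824 = 28(784j³ + 2016j² + 1728j + 493) + 20, so n³ ≡ 20 (mod 28).

Converse. This fails: take n = 6. Then 6³ = 216 ≡ 20 (mod 28), yet 6 ≡ 6 (mod 28), not 24.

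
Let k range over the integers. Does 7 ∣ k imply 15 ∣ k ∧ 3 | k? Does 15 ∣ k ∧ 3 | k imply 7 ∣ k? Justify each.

(→) This fails: take k = 7. Certainly 7 ∣ 7, but 15 ∤ 7.

(←) This fails: take k = 15. Both 15 ∣ 15 and 3 ∣ 15, yet 15 is not a multiple of 7 (since 15 = 2·7 + 1), so 7 ∤ 15.

Neither implication holds.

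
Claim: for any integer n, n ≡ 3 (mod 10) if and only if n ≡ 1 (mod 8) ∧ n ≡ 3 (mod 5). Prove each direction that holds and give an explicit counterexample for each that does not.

Converse. If n ≡ 1 (mod 8) and n ≡ 3 (mod 5), then by the Chinese remainder theorem n ≡ 33 (mod 40). Since 33 ≡ 3 (mod 10) and 10 ∣ 40, we get n ≡ 3 (mod 10).

Forward direction. This fails: n = 3 gives 3 ≡ 3 (mod 10) but 3 ≡ 3 (mod 8), so the conjunction on the right does not hold.

Only the reverse direction holds.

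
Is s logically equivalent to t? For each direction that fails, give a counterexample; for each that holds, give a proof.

(⟹) This fails. Under t = F, s = T, the left side is true but the right side is false.

(⟸) This fails. Under t = T, s = F, the left side is false but the right side is true.

Neither direction holds.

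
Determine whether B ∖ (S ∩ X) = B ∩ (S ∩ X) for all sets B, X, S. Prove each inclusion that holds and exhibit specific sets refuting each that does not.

(⊆) This inclusion fails. Take B = {1}, X = ∅, S = ∅; then 1 ∈ B ∖ (S ∩ X) but 1 ∉ B ∩ (S ∩ X).

(⊇) This inclusion fails. Take B = {1}, X = {1}, S = {1}; then 1 ∈ B ∩ (S ∩ X) but 1 ∉ B ∖ (S ∩ X).

(⊆) fails and (⊇) fails.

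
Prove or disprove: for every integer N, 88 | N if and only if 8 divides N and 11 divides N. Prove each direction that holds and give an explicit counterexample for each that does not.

Both directions hold; the statement is true.

(⇒) If 88 ∣ N, write N = 88q. Since 88 = 11·8, N = 8·(11q), so 8 ∣ N; and since 88 = 8·11, N = 11·(8q), so 11 ∣ N.

(⇐) Suppose 8 ∣ N and 11 ∣ N. Any common multiple of 8 and 11 is a multiple of their lcm; here gcd(8, 11) = 1, so lcm(8, 11) = 8·11 = 88, so 88 ∣ N.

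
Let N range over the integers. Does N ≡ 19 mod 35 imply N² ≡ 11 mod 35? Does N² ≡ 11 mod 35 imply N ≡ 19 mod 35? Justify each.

Only the forward direction holds.

[⇒] Suppose N ≡ 19 mod 35. Write N = 35j + 19. Then (35j + 19)² = 1225j² + 1330j + 361 = 35(35j² + 38j + 10) + 11, so N² ≡ 11 (mod 35).

[⇐] This fails: take N = 9. Then 9² = 81 ≡ 11 (mod 35), yet 9 ≡ 9 (mod 35), not 19.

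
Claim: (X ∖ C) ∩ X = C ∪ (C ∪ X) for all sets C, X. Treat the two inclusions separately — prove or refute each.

Forward inclusion. Let x ∈ (X ∖ C) ∩ X. Then x ∈ X and x ∉ C, from which x ∈ C ∪ (C ∪ X).

Reverse inclusion. This inclusion fails. Take C = {1}, X = ∅; then 1 ∈ C ∪ (C ∪ X) but 1 ∉ (X ∖ C) ∩ X.

The sets are not equal: only the forward inclusion holds.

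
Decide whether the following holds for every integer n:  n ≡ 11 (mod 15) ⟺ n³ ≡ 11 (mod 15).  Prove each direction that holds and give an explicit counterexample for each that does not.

(→) Suppose n ≡ 11 (mod 15). Write n = 15j + 11. Then (15j + 11)³ = 3375j³ + 7425j² + 5445j + 1331 = 15(225j³ + 495j² + 363j + 88) + 11, so n³ ≡ 11 (mod 15).

(←) Conversely, suppose n³ ≡ 11 (mod 15). The only residue r in {0, …, 14} with r³ ≡ 11 (mod 15) is r = 11, so n ≡ 11 (mod 15).

Both implications hold.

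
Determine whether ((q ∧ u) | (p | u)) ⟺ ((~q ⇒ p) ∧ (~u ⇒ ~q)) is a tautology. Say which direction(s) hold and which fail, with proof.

(⇒) fails; (⇐) holds.

(⇒) This fails. Under q = F, u = T, p = F, the left side is true but the right side is false.

(⇐) Assume the antecedent. If q is true, the antecedent forces (q = T, u = T, p = F) or (q = T, u = T, p = T), and (q ∧ u) | (p | u) holds there. If q is false, the antecedent forces (q = F, u = F, p = T) or (q = F, u = T, p = T), and (q ∧ u) | (p | u) holds there. Either way (q ∧ u) | (p | u) holds.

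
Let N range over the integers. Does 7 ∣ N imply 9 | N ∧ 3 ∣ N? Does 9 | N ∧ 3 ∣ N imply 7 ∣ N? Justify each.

Both directions fail.

(⇒) This fails: take N = 7. Certainly 7 ∣ 7, but 9 ∤ 7.

(⇐) This fails: take N = 9. Both 9 ∣ 9 and 3 ∣ 9, yet 9 is not a multiple of 7 (since 9 = 1·7 + 2), so 7 ∤ 9.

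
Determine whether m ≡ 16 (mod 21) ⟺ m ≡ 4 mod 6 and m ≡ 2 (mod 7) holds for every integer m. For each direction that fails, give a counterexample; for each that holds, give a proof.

Only the converse holds.

Forward direction. This fails: m = 37 gives 37 ≡ 16 (mod 21) but 37 ≡ 1 (mod 6), so the conjunction on the right does not hold.

Converse. If m ≡ 4 (mod 6) and m ≡ 2 (mod 7), then by the Chinese remainder theorem m ≡ 16 (mod 42). Since 16 ≡ 16 (mod 21) and 21 ∣ 42, we get m ≡ 16 (mod 21).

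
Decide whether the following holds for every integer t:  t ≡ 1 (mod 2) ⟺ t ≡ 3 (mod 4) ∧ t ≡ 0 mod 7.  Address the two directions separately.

(←) If t ≡ 3 (mod 4) and t ≡ 0 (mod 7), then by the Chinese remainder theorem t ≡ 7 (mod 28). Since 7 ≡ 1 (mod 2) and 2 ∣ 28, we get t ≡ 1 (mod 2).

(→) This fails: t = 1 gives 1 ≡ 1 (mod 2) but 1 ≡ 1 (mod 4), so the conjunction on the right does not hold.

(⇒) fails; (⇐) holds.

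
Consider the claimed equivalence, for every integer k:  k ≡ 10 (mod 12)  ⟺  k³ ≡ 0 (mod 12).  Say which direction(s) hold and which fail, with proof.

Forward direction. This fails: take k = 10. Then 10 ≡ 10 (mod 12), but 10³ = 1000 ≡ 4 (mod 12), not 0.

Converse. This fails: take k = 0. Then 0³ = 0 ≡ 0 (mod 12), yet 0 ≡ 0 (mod 12), not 10.

Neither implication holds.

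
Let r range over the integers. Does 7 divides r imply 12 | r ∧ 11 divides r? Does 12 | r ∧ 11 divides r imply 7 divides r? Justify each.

(⇒) This fails: take r = 7. Certainly 7 ∣ 7, but 12 ∤ 7.

(⇐) This fails: take r = 132. Both 12 ∣ 132 and 11 ∣ 132, yet 132 is not a multiple of 7 (since 132 = 18·7 + 6), so 7 ∤ 132.

Both directions fail.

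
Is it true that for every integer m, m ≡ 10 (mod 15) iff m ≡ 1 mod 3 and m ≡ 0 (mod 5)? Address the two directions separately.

(⟹) Suppose m ≡ 10 (mod 15); write m = 15j + 10. Since 3 ∣ 15, reducing mod 3 gives m ≡ 10 ≡ 1 (mod 3); since 5 ∣ 15, reducing mod 5 gives m ≡ 10 ≡ 0 (mod 5).

(⟸) Conversely, if m ≡ 1 (mod 3) and m ≡ 0 (mod 5), then by the Chinese remainder theorem m ≡ 10 (mod 15). This is exactly m ≡ 10 (mod 15).

Both directions hold; the statement is true.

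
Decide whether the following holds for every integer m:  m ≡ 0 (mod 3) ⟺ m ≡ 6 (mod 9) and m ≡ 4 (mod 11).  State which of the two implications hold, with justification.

Not equivalent: only (⇐) holds.

Forward direction. This fails: m = 0 gives 0 ≡ 0 (mod 3) but 0 ≡ 0 (mod 9), so the conjunction on the right does not hold.

Converse. If m ≡ 6 (mod 9) and m ≡ 4 (mod 11), then by the Chinese remainder theorem m ≡ 15 (mod 99). Since 15 ≡ 0 (mod 3) and 3 ∣ 99, we get m ≡ 0 (mod 3).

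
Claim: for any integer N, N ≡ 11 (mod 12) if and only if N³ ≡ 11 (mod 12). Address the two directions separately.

Equivalent; both directions hold.

[⇒] Suppose N ≡ 11 (mod 12). Write N = 12j + 11. Then (12j + 11)³ = 1728j³ + 4752j² + 4356j + 1331 = 12(144j³ + 396j² + 363j + 110) + 11, so N³ ≡ 11 (mod 12).

[⇐] Conversely, suppose N³ ≡ 11 (mod 12). The only residue r in {0, …, 11} with r³ ≡ 11 (mod 12) is r = 11, so N ≡ 11 (mod 12).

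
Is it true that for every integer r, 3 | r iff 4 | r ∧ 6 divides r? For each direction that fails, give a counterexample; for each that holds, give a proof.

(⇒) fails; (⇐) holds.

[⇒] This fails: take r = 3. Certainly 3 ∣ 3, but 4 ∤ 3.

[⇐] Suppose 4 ∣ r and 6 ∣ r. Any common multiple of 4 and 6 is a multiple of their lcm; here lcm(4, 6) = 4·6/gcd(4, 6) = 24/2 = 12, so 12 ∣ r. Since 3 ∣ 12, it follows that 3 ∣ r.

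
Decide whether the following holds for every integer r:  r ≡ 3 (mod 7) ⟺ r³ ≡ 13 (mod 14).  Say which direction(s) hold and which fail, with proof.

Neither implication holds.

Forward direction. This fails: take r = 10. Then 10 ≡ 3 (mod 7), but 10³ = 1000 ≡ 6 (mod 14), not 13.

Converse. This fails: take r = 5. Then 5³ = 125 ≡ 13 (mod 14), yet 5 ≡ 5 (mod 7), not 3.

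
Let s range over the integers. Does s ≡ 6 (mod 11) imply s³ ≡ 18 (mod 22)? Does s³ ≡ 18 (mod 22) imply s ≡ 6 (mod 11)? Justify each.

The forward direction fails; the converse holds.

(⟹) This fails: take s = 17. Then 17 ≡ 6 (mod 11), but 17³ = 4913 ≡ 7 (mod 22), not 18.

(⟸) Conversely, the residues r modulo 22 with r³ ≡ 18 (mod 22) are exactly {6}, and each is ≡ 6 (mod 11).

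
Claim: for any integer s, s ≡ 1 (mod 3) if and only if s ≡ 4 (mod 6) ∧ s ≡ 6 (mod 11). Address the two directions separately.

(→) This fails: s = 1 gives 1 ≡ 1 (mod 3) but 1 ≡ 1 (mod 6), so the conjunction on the right does not hold.

(←) Conversely, if s ≡ 4 (mod 6) and s ≡ 6 (mod 11), then by the Chinese remainder theorem s ≡ 28 (mod 66). Since 28 ≡ 1 (mod 3) and 3 ∣ 66, we get s ≡ 1 (mod 3).

(⇒) fails; (⇐) holds.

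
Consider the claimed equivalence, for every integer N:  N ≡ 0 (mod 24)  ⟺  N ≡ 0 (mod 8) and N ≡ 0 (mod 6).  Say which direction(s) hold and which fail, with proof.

Both directions hold; the statement is true.

Forward direction. Suppose N ≡ 0 (mod 24); write N = 24j + 0. Since 8 ∣ 24, reducing mod 8 gives N ≡ 0 (mod 8); since 6 ∣ 24, reducing mod 6 gives N ≡ 0 (mod 6).

Converse. If N ≡ 0 (mod 8) and N ≡ 0 (mod 6), then by the Chinese remainder theorem N ≡ 0 (mod 24). This is exactly N ≡ 0 (mod 24).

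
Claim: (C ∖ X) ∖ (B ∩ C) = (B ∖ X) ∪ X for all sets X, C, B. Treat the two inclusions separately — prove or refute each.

Forward inclusion. This inclusion fails. Take X = ∅, C = {1}, B = ∅; then 1 ∈ (C ∖ X) ∖ (B ∩ C) but 1 ∉ (B ∖ X) ∪ X.

Reverse inclusion. This inclusion fails. Take X = {1}, C = ∅, B = ∅; then 1 ∈ (B ∖ X) ∪ X but 1 ∉ (C ∖ X) ∖ (B ∩ C).

Neither inclusion holds.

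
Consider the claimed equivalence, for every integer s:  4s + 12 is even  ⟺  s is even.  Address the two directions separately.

Only the reverse direction holds.

(→) This fails: take s = 5. Then 4s + 12 = 32, which is even, yet s = 5 is odd, not even.

(←) Suppose s is even. Since 4 is even, 4s is even for every s, so 4s + 12 has the same parity as 12, which is even. Hence 4s + 12 is even.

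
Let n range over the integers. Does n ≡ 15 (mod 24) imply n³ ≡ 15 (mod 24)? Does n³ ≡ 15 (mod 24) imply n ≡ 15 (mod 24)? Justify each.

The biconditional holds.

[⇒] Suppose n ≡ 15 (mod 24). Write n = 24j + 15. Then (24j + 15)³ = 13824j³ + 25920j² + 16200j + 3375 = 24(576j³ + 1080j² + 675j + 140) + 15, so n³ ≡ 15 (mod 24).

[⇐] Conversely, suppose n³ ≡ 15 (mod 24). The only residue r in {0, …, 23} with r³ ≡ 15 (mod 24) is r = 15, so n ≡ 15 (mod 24).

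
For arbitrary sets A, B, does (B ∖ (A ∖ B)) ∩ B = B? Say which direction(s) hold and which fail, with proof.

The two sets are equal.

Forward inclusion. Let x ∈ (B ∖ (A ∖ B)) ∩ B. Then either x ∈ B and x ∉ A; or x ∈ A ∩ B. In each case x ∈ B, so (B ∖ (A ∖ B)) ∩ B ⊆ B.

Reverse inclusion. Let x ∈ B. Then either x ∈ B and x ∉ A; or x ∈ A ∩ B. In each case x ∈ (B ∖ (A ∖ B)) ∩ B, so B ⊆ (B ∖ (A ∖ B)) ∩ B.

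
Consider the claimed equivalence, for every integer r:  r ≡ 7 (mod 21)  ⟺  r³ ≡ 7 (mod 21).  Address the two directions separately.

Forward direction. Suppose r ≡ 7 (mod 21). Write r = 21j + 7. Then (21j + 7)³ = 9261j³ + 9261j² + 3087j + 343 = 21(441j³ + 441j² + 147j + 16) + 7, so r³ ≡ 7 (mod 21).

Converse. Suppose r³ ≡ 7 (mod 21). The only residue r in {0, …, 20} with r³ ≡ 7 (mod 21) is r = 7, so r ≡ 7 (mod 21).

Both implications hold.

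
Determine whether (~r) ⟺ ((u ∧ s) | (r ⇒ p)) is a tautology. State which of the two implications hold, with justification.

(⇒) holds; (⇐) fails.

Forward direction. Assume the antecedent. If r is true, the antecedent cannot hold. If r is false, (u ∧ s) | (r ⇒ p) reduces to true regardless of the other variables. Either way (u ∧ s) | (r ⇒ p) holds.

Converse. This fails. Under r = T, u = T, s = T, p = F, the left side is false but the right side is true.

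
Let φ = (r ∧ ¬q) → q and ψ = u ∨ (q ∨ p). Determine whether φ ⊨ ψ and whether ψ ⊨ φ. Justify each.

(⇒) This fails. Under u = F, p = F, r = F, q = F, the left side is true but the right side is false.

(⇐) This fails. Under u = T, p = F, r = T, q = F, the left side is false but the right side is true.

Neither implication holds.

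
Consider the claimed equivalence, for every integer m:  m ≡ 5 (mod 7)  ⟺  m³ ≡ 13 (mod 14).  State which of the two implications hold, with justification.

(⇒) fails and (⇐) fails.

(→) This fails: take m = 12. Then 12 ≡ 5 (mod 7), but 12³ = 1728 ≡ 6 (mod 14), not 13.

(←) This fails: take m = 3. Then 3³ = 27 ≡ 13 (mod 14), yet 3 ≡ 3 (mod 7), not 5.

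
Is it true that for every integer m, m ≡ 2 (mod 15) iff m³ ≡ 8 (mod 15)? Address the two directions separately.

Forward direction. Suppose m ≡ 2 (mod 15). Write m = 15j + 2. Then (15j + 2)³ = 3375j³ + 1350j² + 180j + 8 = 15(225j³ + 90j² + 12j) + 8, so m³ ≡ 8 (mod 15).

Converse. Suppose m³ ≡ 8 (mod 15). The only residue r in {0, …, 14} with r³ ≡ 8 (mod 15) is r = 2, so m ≡ 2 (mod 15).

Both directions hold; the statement is true.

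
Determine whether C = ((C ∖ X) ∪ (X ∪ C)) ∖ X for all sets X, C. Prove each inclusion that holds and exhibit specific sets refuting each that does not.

(⟹) This inclusion fails. Take X = {1}, C = {1}; then 1 ∈ C but 1 ∉ ((C ∖ X) ∪ (X ∪ C)) ∖ X.

(⟸) Let x ∈ ((C ∖ X) ∪ (X ∪ C)) ∖ X. Then x ∈ C and x ∉ X, from which x ∈ C.

(⊆) fails; (⊇) holds.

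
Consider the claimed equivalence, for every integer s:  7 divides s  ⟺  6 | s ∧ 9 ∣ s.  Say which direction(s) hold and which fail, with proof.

Neither direction holds.

(→) This fails: take s = 7. Certainly 7 ∣ 7, but 6 ∤ 7.

(←) This fails: take s = 18. Both 6 ∣ 18 and 9 ∣ 18, yet 18 is not a multiple of 7 (since 18 = 2·7 + 4), so 7 ∤ 18.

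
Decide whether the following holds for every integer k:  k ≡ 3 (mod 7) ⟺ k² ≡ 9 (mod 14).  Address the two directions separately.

Neither direction holds.

[⇒] This fails: take k = 10. Then 10 ≡ 3 (mod 7), but 10² = 100 ≡ 2 (mod 14), not 9.

[⇐] This fails: take k = 11. Then 11² = 121 ≡ 9 (mod 14), yet 11 ≡ 4 (mod 7), not 3.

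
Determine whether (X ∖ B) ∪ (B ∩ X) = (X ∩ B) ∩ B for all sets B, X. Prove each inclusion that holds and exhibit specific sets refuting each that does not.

Reverse inclusion. Let x ∈ (X ∩ B) ∩ B. Then x ∈ B ∩ X, from which x ∈ (X ∖ B) ∪ (B ∩ X).

Forward inclusion. This inclusion fails. Take B = ∅, X = {1}; then 1 ∈ (X ∖ B) ∪ (B ∩ X) but 1 ∉ (X ∩ B) ∩ B.

Only the reverse inclusion holds.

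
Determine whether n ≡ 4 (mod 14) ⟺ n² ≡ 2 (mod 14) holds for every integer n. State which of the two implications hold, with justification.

Not equivalent: only (⇒) holds.

(→) Suppose n ≡ 4 (mod 14). Write n = 14j + 4. Then (14j + 4)² = 196j² + 112j + 16 = 14(14j² + 8j + 1) + 2, so n² ≡ 2 (mod 14).

(←) This fails: take n = 10. Then 10² = 100 ≡ 2 (mod 14), yet 10 ≡ 10 (mod 14), not 4.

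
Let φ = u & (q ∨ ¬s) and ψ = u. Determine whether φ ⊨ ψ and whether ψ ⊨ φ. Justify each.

Only the forward implication holds.

[⇒] Assume the antecedent. If s is true, the antecedent forces (s = T, q = T, u = T), and u holds there. If s is false, the antecedent forces (s = F, q = F, u = T) or (s = F, q = T, u = T), and u holds there. Either way u holds.

[⇐] This fails. Under s = T, q = F, u = T, the left side is false but the right side is true.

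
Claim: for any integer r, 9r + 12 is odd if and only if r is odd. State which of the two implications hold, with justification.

(←) Suppose r is odd; write r = 2j + 1. Then 9r + 12 = 9·(2j + 1) + 12 = 2·9j + 21, which is odd.

(→) Suppose 9r + 12 is odd. Since 9 is odd, 9r and r have the same parity, so 9r + 12 ≡ r + 12 (mod 2). As 12 is even, 9r + 12 is odd exactly when r is odd. Thus r is odd.

Both directions hold.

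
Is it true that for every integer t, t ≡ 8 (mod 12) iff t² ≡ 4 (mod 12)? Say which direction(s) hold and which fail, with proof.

Only the forward implication holds.

(⟹) Suppose t ≡ 8 (mod 12). Write t = 12j + 8. Then (12j + 8)² = 144j² + 192j + 64 = 12(12j² + 16j + 5) + 4, so t² ≡ 4 (mod 12).

(⟸) This fails: take t = 2. Then 2² = 4 ≡ 4 (mod 12), yet 2 ≡ 2 (mod 12), not 8.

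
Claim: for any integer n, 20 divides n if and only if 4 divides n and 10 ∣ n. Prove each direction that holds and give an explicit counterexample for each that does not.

Both directions hold.

[⇒] If 20 ∣ n, write n = 20q. Since 20 = 5·4, n = 4·(5q), so 4 ∣ n; and since 20 = 2·10, n = 10·(2q), so 10 ∣ n.

[⇐] Suppose 4 ∣ n and 10 ∣ n. Any common multiple of 4 and 10 is a multiple of their lcm; here lcm(4, 10) = 4·10/gcd(4, 10) = 40/2 = 20, so 20 ∣ n.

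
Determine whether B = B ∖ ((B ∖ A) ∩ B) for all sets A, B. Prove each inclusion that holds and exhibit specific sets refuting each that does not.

Only the reverse inclusion holds.

(⟹) This inclusion fails. Take A = ∅, B = {1}; then 1 ∈ B but 1 ∉ B ∖ ((B ∖ A) ∩ B).

(⟸) Let x ∈ B ∖ ((B ∖ A) ∩ B). Then x ∈ A ∩ B, from which x ∈ B.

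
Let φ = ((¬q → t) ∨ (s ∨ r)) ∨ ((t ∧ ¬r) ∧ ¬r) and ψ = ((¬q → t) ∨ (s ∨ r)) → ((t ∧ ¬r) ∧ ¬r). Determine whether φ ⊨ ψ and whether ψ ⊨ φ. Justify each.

Forward direction. This fails. Under s = T, r = F, q = F, t = F, the left side is true but the right side is false.

Converse. This fails. Under s = F, r = F, q = F, t = F, the left side is false but the right side is true.

Both directions fail.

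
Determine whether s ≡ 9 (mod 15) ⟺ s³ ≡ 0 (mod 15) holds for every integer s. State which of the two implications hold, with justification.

(→) This fails: take s = 9. Then 9 ≡ 9 (mod 15), but 9³ = 729 ≡ 9 (mod 15), not 0.

(←) This fails: take s = 0. Then 0³ = 0 ≡ 0 (mod 15), yet 0 ≡ 0 (mod 15), not 9.

Both directions fail.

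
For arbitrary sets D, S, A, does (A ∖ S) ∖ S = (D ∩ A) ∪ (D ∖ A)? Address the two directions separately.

Neither inclusion holds.

Forward inclusion. This inclusion fails. Take D = ∅, S = ∅, A = {1}; then 1 ∈ (A ∖ S) ∖ S but 1 ∉ (D ∩ A) ∪ (D ∖ A).

Reverse inclusion. This inclusion fails. Take D = {1}, S = ∅, A = ∅; then 1 ∈ (D ∩ A) ∪ (D ∖ A) but 1 ∉ (A ∖ S) ∖ S.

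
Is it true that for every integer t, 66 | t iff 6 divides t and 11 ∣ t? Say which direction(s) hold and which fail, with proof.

[⇒] If 66 ∣ t, write t = 66q. Since 66 = 11·6, t = 6·(11q), so 6 ∣ t; and since 66 = 6·11, t = 11·(6q), so 11 ∣ t.

[⇐] Suppose 6 ∣ t and 11 ∣ t. Any common multiple of 6 and 11 is a multiple of their lcm; here gcd(6, 11) = 1, so lcm(6, 11) = 6·11 = 66, so 66 ∣ t.

Both implications hold.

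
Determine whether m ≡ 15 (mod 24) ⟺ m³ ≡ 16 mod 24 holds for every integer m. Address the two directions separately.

(⟹) This fails: take m = 15. Then 15 ≡ 15 (mod 24), but 15³ = 3375 ≡ 15 (mod 24), not 16.

(⟸) This fails: take m = 4. Then 4³ = 64 ≡ 16 (mod 24), yet 4 ≡ 4 (mod 24), not 15.

(⇒) fails and (⇐) fails.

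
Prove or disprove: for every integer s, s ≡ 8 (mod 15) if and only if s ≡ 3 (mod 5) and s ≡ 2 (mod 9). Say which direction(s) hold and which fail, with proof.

(⇒) fails; (⇐) holds.

Forward direction. This fails: s = 8 gives 8 ≡ 8 (mod 15) but 8 ≡ 8 (mod 9), so the conjunction on the right does not hold.

Converse. If s ≡ 3 (mod 5) and s ≡ 2 (mod 9), then by the Chinese remainder theorem s ≡ 38 (mod 45). Since 38 ≡ 8 (mod 15) and 15 ∣ 45, we get s ≡ 8 (mod 15).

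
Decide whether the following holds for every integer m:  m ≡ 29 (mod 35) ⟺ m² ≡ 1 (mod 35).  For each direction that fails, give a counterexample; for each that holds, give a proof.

(⇒) Suppose m ≡ 29 (mod 35). Write m = 35j + 29. Then (35j + 29)² = 1225j² + 2030j + 841 = 35(35j² + 58j + 24) + 1, so m² ≡ 1 (mod 35).

(⇐) This fails: take m = 1. Then 1² = 1 ≡ 1 (mod 35), yet 1 ≡ 1 (mod 35), not 29.

(⇒) holds; (⇐) fails.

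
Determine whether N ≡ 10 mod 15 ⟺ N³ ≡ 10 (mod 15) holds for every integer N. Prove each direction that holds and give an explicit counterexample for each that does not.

Both implications hold.

(⟸) Suppose N³ ≡ 10 (mod 15). The only residue r in {0, …, 14} with r³ ≡ 10 (mod 15) is r = 10, so N ≡ 10 (mod 15).

(⟹) Suppose N ≡ 10 mod 15. Write N = 15j + 10. Then (15j + 10)³ = 3375j³ + 6750j² + 4500j + 1000 = 15(225j³ + 450j² + 300j + 66) + 10, so N³ ≡ 10 (mod 15).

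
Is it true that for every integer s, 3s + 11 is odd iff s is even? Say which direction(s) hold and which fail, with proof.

Equivalent; both directions hold.

[⇒] Suppose 3s + 11 is odd. Since 3 is odd, 3s and s have the same parity, so 3s + 11 ≡ s + 11 (mod 2). As 11 is odd, 3s + 11 is odd exactly when s is even. Thus s is even.

[⇐] Conversely, suppose s is even; write s = 2j. Then 3s + 11 = 3·(2j) + 11 = 2·3j + 11, which is odd.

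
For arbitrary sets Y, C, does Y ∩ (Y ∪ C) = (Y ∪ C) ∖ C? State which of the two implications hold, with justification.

Forward inclusion. This inclusion fails. Take Y = {1}, C = {1}; then 1 ∈ Y ∩ (Y ∪ C) but 1 ∉ (Y ∪ C) ∖ C.

Reverse inclusion. Let x ∈ (Y ∪ C) ∖ C. Then x ∈ Y and x ∉ C, from which x ∈ Y ∩ (Y ∪ C).

The sets are not equal: only the reverse inclusion holds.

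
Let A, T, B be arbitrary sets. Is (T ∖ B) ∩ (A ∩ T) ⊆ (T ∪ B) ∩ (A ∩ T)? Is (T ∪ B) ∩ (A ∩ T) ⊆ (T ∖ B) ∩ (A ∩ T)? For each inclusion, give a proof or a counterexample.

(⊆) holds; (⊇) fails.

(⟹) Let x ∈ (T ∖ B) ∩ (A ∩ T). Then x ∈ A ∩ T and x ∉ B, from which x ∈ (T ∪ B) ∩ (A ∩ T).

(⟸) This inclusion fails. Take A = {1}, T = {1}, B = {1}; then 1 ∈ (T ∪ B) ∩ (A ∩ T) but 1 ∉ (T ∖ B) ∩ (A ∩ T).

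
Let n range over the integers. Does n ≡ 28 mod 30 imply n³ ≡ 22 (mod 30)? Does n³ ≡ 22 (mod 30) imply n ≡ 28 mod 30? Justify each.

Both directions hold.

(⇒) Suppose n ≡ 28 mod 30. Write n = 30j + 28. Then (30j + 28)³ = 27000j³ + 75600j² + 70560j + 21952 = 30(900j³ + 2520j² + 2352j + 731) + 22, so n³ ≡ 22 (mod 30).

(⇐) Conversely, suppose n³ ≡ 22 (mod 30). The only residue r in {0, …, 29} with r³ ≡ 22 (mod 30) is r = 28, so n ≡ 28 (mod 30).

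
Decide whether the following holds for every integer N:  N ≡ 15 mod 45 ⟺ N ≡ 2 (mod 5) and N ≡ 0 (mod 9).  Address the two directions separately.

(⇒) fails and (⇐) fails.

(⟹) This fails: N = 15 gives 15 ≡ 15 (mod 45) but 15 ≡ 0 (mod 5), so the conjunction on the right does not hold.

(⟸) This fails: N = 27 satisfies both congruences on the right (27 ≡ 2 mod 5 and 27 ≡ 0 mod 9) yet 27 ≡ 27 (mod 45), not 15.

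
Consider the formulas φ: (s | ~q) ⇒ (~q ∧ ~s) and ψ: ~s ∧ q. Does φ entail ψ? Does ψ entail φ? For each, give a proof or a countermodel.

(→) This fails. Under s = F, q = F, the left side is true but the right side is false.

(←) Assume the antecedent. If s is true, the antecedent cannot hold. If s is false, (s | ~q) ⇒ (~q ∧ ~s) reduces to true regardless of the other variables. Either way (s | ~q) ⇒ (~q ∧ ~s) holds.

The forward direction fails; the converse holds.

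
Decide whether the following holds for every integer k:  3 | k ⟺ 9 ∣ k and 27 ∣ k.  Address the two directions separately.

Only the converse holds.

(⟹) This fails: take k = 3. Certainly 3 ∣ 3, but 9 ∤ 3.

(⟸) Suppose 9 ∣ k and 27 ∣ k. Any common multiple of 9 and 27 is a multiple of their lcm; here lcm(9, 27) = 9·27/gcd(9, 27) = 243/9 = 27, so 27 ∣ k. Since 3 ∣ 27, it follows that 3 ∣ k.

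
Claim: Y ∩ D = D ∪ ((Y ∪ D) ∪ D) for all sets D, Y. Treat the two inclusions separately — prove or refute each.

(⊆) Let x ∈ Y ∩ D. Then x ∈ D ∩ Y, from which x ∈ D ∪ ((Y ∪ D) ∪ D).

(⊇) This inclusion fails. Take D = {1}, Y = ∅; then 1 ∈ D ∪ ((Y ∪ D) ∪ D) but 1 ∉ Y ∩ D.

Only the forward inclusion holds.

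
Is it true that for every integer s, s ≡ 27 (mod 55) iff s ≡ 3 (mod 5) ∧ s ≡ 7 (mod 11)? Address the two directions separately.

Forward direction. This fails: s = 27 gives 27 ≡ 27 (mod 55) but 27 ≡ 2 (mod 5), so the conjunction on the right does not hold.

Converse. This fails: s = 18 satisfies both congruences on the right (18 ≡ 3 mod 5 and 18 ≡ 7 mod 11) yet 18 ≡ 18 (mod 55), not 27.

Neither direction holds.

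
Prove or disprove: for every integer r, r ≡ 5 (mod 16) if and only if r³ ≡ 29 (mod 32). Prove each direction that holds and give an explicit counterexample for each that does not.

(→) This fails: take r = 21. Then 21 ≡ 5 (mod 16), but 21³ = 9261 ≡ 13 (mod 32), not 29.

(←) Conversely, the residues r modulo 32 with r³ ≡ 29 (mod 32) are exactly {5}, and each is ≡ 5 (mod 16).

Only the converse holds.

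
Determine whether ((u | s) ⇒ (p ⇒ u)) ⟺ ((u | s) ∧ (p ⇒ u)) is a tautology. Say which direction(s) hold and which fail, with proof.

(⇒) fails; (⇐) holds.

(⇒) This fails. Under s = F, p = F, u = F, the left side is true but the right side is false.

(⇐) Assume the antecedent. If p is true, the antecedent forces (s = F, p = T, u = T) or (s = T, p = T, u = T), and (u | s) ⇒ (p ⇒ u) holds there. If p is false, (u | s) ⇒ (p ⇒ u) reduces to true regardless of the other variables. Either way (u | s) ⇒ (p ⇒ u) holds.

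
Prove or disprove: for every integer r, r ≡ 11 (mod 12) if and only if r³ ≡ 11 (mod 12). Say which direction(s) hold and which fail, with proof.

(→) Suppose r ≡ 11 (mod 12). Write r = 12j + 11. Then (12j + 11)³ = 1728j³ + 4752j² + 4356j + 1331 = 12(144j³ + 396j² + 363j + 110) + 11, so r³ ≡ 11 (mod 12).

(←) Conversely, suppose r³ ≡ 11 (mod 12). The only residue r in {0, …, 11} with r³ ≡ 11 (mod 12) is r = 11, so r ≡ 11 (mod 12).

Both directions hold.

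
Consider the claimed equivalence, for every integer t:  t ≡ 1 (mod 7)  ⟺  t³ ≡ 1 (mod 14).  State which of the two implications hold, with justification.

(⇒) This fails: take t = 8. Then 8 ≡ 1 (mod 7), but 8³ = 512 ≡ 8 (mod 14), not 1.

(⇐) This fails: take t = 9. Then 9³ = 729 ≡ 1 (mod 14), yet 9 ≡ 2 (mod 7), not 1.

Both directions fail.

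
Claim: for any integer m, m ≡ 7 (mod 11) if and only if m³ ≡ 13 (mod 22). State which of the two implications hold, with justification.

(⟹) This fails: take m = 18. Then 18 ≡ 7 (mod 11), but 18³ = 5832 ≡ 2 (mod 22), not 13.

(⟸) Conversely, the residues r modulo 22 with r³ ≡ 13 (mod 22) are exactly {7}, and each is ≡ 7 (mod 11).

Only the converse holds.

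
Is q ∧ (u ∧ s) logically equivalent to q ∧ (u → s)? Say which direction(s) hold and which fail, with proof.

Forward direction. Assume the antecedent. If q is true, the antecedent forces (q = T, u = T, s = T), and q ∧ (u → s) holds there. If q is false, the antecedent cannot hold. Either way q ∧ (u → s) holds.

Converse. This fails. Under q = T, u = F, s = F, the left side is false but the right side is true.

Not equivalent: only (⇒) holds.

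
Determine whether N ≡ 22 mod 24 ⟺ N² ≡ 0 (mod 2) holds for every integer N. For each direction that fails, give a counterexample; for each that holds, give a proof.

(⟹) Suppose N ≡ 22 (mod 24). Then N² ≡ 22² = 484 (mod 24), and since 2 ∣ 24, also N² ≡ 0 (mod 2).

(⟸) This fails: take N = 0. Then 0² = 0 ≡ 0 (mod 2), yet 0 ≡ 0 (mod 24), not 22.

Only the forward implication holds.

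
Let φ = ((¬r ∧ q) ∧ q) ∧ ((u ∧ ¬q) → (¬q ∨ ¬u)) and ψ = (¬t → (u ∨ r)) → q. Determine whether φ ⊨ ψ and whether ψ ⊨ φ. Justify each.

Only the forward implication holds.

(⟹) Assume the antecedent. If t is true, the antecedent forces (t = T, q = T, u = F, r = F) or (t = T, q = T, u = T, r = F), and (¬t → (u ∨ r)) → q holds there. If t is false, the antecedent forces (t = F, q = T, u = F, r = F) or (t = F, q = T, u = T, r = F), and (¬t → (u ∨ r)) → q holds there. Either way (¬t → (u ∨ r)) → q holds.

(⟸) This fails. Under t = F, q = F, u = F, r = F, the left side is false but the right side is true.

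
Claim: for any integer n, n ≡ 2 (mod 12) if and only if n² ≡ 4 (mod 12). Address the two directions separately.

Not equivalent: only (⇒) holds.

[⇒] Suppose n ≡ 2 (mod 12). Write n = 12j + 2. Then (12j + 2)² = 144j² + 48j + 4 = 12(12j² + 4j) + 4, so n² ≡ 4 (mod 12).

[⇐] This fails: take n = 4. Then 4² = 16 ≡ 4 (mod 12), yet 4 ≡ 4 (mod 12), not 2.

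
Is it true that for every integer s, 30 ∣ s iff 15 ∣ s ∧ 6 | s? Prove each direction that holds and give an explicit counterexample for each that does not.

(→) If 30 ∣ s, write s = 30q. Since 30 = 2·15, s = 15·(2q), so 15 ∣ s; and since 30 = 5·6, s = 6·(5q), so 6 ∣ s.

(←) Suppose 15 ∣ s and 6 ∣ s. Any common multiple of 15 and 6 is a multiple of their lcm; here lcm(15, 6) = 15·6/gcd(15, 6) = 90/3 = 30, so 30 ∣ s.

Equivalent; both directions hold.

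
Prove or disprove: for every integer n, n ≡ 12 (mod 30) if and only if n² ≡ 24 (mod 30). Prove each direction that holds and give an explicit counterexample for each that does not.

Only the forward direction holds.

(⇒) Suppose n ≡ 12 (mod 30). Write n = 30j + 12. Then (30j + 12)² = 900j² + 720j + 144 = 30(30j² + 24j + 4) + 24, so n² ≡ 24 (mod 30).

(⇐) This fails: take n = 18. Then 18² = 324 ≡ 24 (mod 30), yet 18 ≡ 18 (mod 30), not 12.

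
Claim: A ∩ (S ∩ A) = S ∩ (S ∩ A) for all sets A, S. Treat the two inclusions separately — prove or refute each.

The two sets are equal.

(⟹) Let x ∈ A ∩ (S ∩ A). Then x ∈ A ∩ S, from which x ∈ S ∩ (S ∩ A).

(⟸) Let x ∈ S ∩ (S ∩ A). Then x ∈ A ∩ S, from which x ∈ A ∩ (S ∩ A).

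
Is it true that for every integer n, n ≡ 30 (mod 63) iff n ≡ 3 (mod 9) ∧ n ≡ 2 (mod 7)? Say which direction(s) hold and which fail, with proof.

Equivalent; both directions hold.

(⟹) Suppose n ≡ 30 (mod 63); write n = 63j + 30. Since 9 ∣ 63, reducing mod 9 gives n ≡ 30 ≡ 3 (mod 9); since 7 ∣ 63, reducing mod 7 gives n ≡ 30 ≡ 2 (mod 7).

(⟸) Conversely, if n ≡ 3 (mod 9) and n ≡ 2 (mod 7), then by the Chinese remainder theorem n ≡ 30 (mod 63). This is exactly n ≡ 30 (mod 63).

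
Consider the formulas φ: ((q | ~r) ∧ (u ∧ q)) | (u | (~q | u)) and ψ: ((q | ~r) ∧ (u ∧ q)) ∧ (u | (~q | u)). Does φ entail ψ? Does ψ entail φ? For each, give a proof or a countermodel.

Forward direction. This fails. Under q = F, r = F, u = F, the left side is true but the right side is false.

Converse. Assume the antecedent. If q is true, the antecedent forces (q = T, r = F, u = T) or (q = T, r = T, u = T), and the consequent holds there. If q is false, the antecedent cannot hold. Either way the consequent holds.

Only the reverse direction holds.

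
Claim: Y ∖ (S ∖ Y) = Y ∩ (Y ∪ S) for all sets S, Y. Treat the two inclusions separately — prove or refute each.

Both inclusions hold; the sets are equal.

(⊆) Let x ∈ Y ∖ (S ∖ Y). Then either x ∈ Y and x ∉ S; or x ∈ S ∩ Y. In each case x ∈ Y ∩ (Y ∪ S), so Y ∖ (S ∖ Y) ⊆ Y ∩ (Y ∪ S).

(⊇) Let x ∈ Y ∩ (Y ∪ S). Then either x ∈ Y and x ∉ S; or x ∈ S ∩ Y. In each case x ∈ Y ∖ (S ∖ Y), so Y ∩ (Y ∪ S) ⊆ Y ∖ (S ∖ Y).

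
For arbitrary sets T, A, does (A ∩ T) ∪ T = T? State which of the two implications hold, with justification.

(⟸) Let x ∈ T. Then either x ∈ T and x ∉ A; or x ∈ T ∩ A. In each case x ∈ (A ∩ T) ∪ T, so T ⊆ (A ∩ T) ∪ T.

(⟹) Let x ∈ (A ∩ T) ∪ T. Then either x ∈ T and x ∉ A; or x ∈ T ∩ A. In each case x ∈ T, so (A ∩ T) ∪ T ⊆ T.

Both inclusions hold.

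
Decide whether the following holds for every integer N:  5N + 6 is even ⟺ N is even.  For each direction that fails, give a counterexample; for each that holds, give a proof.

Converse. Suppose N is even; write N = 2j. Then 5N + 6 = 5·(2j) + 6 = 2·5j + 6, which is even.

Forward direction. Suppose 5N + 6 is even. Since 5 is odd, 5N and N have the same parity, so 5N + 6 ≡ N + 6 (mod 2). As 6 is even, 5N + 6 is even exactly when N is even. Thus N is even.

Both directions hold; the statement is true.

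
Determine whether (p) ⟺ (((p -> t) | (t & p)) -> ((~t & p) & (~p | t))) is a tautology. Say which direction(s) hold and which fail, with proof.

The forward direction fails; the converse holds.

[⇒] This fails. Under p = T, t = T, the left side is true but the right side is false.

[⇐] Assume the antecedent. If p is true, p reduces to true regardless of the other variables. If p is false, the antecedent cannot hold. Either way p holds.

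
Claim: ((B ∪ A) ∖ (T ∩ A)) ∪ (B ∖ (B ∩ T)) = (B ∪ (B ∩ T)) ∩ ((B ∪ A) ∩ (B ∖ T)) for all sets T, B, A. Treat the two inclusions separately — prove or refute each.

Forward inclusion. This inclusion fails. Take T = {1}, B = {1}, A = ∅; then 1 ∈ ((B ∪ A) ∖ (T ∩ A)) ∪ (B ∖ (B ∩ T)) but 1 ∉ (B ∪ (B ∩ T)) ∩ ((B ∪ A) ∩ (B ∖ T)).

Reverse inclusion. Let x ∈ (B ∪ (B ∩ T)) ∩ ((B ∪ A) ∩ (B ∖ T)). Then either x ∈ B and x ∉ T, A; or x ∈ B ∩ A and x ∉ T. In each case x ∈ ((B ∪ A) ∖ (T ∩ A)) ∪ (B ∖ (B ∩ T)), so (B ∪ (B ∩ T)) ∩ ((B ∪ A) ∩ (B ∖ T)) ⊆ ((B ∪ A) ∖ (T ∩ A)) ∪ (B ∖ (B ∩ T)).

(⊆) fails; (⊇) holds.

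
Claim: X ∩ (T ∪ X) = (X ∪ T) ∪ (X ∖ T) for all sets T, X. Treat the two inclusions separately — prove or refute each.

(⟹) Let x ∈ X ∩ (T ∪ X). Then either x ∈ X and x ∉ T; or x ∈ T ∩ X. In each case x ∈ (X ∪ T) ∪ (X ∖ T), so X ∩ (T ∪ X) ⊆ (X ∪ T) ∪ (X ∖ T).

(⟸) This inclusion fails. Take T = {1}, X = ∅; then 1 ∈ (X ∪ T) ∪ (X ∖ T) but 1 ∉ X ∩ (T ∪ X).

Only the forward inclusion holds.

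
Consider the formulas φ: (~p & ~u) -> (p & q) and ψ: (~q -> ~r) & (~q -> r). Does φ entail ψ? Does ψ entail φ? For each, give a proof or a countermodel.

Forward direction. This fails. Under q = F, r = F, p = T, u = F, the left side is true but the right side is false.

Converse. This fails. Under q = T, r = F, p = F, u = F, the left side is false but the right side is true.

(⇒) fails and (⇐) fails.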